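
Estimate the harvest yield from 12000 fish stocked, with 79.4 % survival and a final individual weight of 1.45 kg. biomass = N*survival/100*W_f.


Survivors = 12000 * 79.4/100 = 9528 fish
Harvest biomass = survivors * W_f = 9528 * 1.45 = 13815.6 kg

13815.6 kg


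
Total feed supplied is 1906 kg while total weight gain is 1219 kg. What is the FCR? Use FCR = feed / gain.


FCR = feed consumed / weight gained
FCR = 1906 kg / 1219 kg = 1.56358

1.56358


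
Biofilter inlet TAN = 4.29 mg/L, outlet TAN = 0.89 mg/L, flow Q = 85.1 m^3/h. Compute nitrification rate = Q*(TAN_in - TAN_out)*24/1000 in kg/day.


Concentration drop: TAN_in - TAN_out = 4.29 - 0.89 = 3.4 mg/L
Hourly TAN removed = Q * dTAN = 85.1 m^3/h * 3.4 mg/L = 289.34 g/h  (m^3/h * mg/L = g/h)
Daily TAN removed = 289.34 * 24 = 6944.16 g/day
Convert to kg/day: 6944.16 / 1000 = 6.94416 kg/day

6.94416 kg/day


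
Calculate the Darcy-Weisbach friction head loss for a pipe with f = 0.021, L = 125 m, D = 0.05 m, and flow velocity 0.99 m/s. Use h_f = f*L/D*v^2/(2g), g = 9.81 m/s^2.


v^2 = 0.99^2 = 0.9801 m^2/s^2
L/D = 125/0.05 = 2500
h_f = f*(L/D)*v^2/(2g) = 0.021 * 2500 * 0.9801 / 19.62 = 2.62259 m

2.62259 m


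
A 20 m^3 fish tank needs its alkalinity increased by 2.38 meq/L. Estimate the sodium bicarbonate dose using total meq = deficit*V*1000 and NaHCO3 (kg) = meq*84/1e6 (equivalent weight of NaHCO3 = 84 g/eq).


Tank volume in L = 20 m^3 * 1000 = 20000 L
Total meq required = 2.38 meq/L * 20000 L = 47600 meq
NaHCO3 mass = 47600 meq * 84 mg/meq / 1e6 = 3.9984 kg

3.9984 kg


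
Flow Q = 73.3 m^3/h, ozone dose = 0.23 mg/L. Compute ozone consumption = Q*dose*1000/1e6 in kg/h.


O3 demand (mg/h) = Q * dose * 1000 = 73.3 * 0.23 * 1000 = 16859 mg/h
Convert mg to kg: 16859 / 1e6 = 0.016859 kg/h

0.016859 kg/h


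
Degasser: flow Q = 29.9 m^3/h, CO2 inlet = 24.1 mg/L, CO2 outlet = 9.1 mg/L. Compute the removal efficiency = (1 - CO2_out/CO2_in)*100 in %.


CO2_out / CO2_in = 9.1 / 24.1 = 0.37759336
Fraction remaining = 0.37759336
efficiency = (1 - 0.37759336) * 100 = 62.2407 %

62.2407 %


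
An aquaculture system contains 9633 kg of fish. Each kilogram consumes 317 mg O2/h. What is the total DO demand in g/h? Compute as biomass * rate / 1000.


Total O2 consumption (mg/h) = 9633 kg * 317 mg/(kg*h) = 3053661 mg/h
Convert to g/h: 3053661 / 1000 = 3053.661 g/h

3053.661 g/h


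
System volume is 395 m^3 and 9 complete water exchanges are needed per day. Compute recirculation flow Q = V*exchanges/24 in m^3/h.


Daily recirculation volume = 395 m^3 * 9 = 3555 m^3/day
Flow rate Q = daily volume / 24 h = 3555 / 24 = 148.125 m^3/h

148.125 m^3/h


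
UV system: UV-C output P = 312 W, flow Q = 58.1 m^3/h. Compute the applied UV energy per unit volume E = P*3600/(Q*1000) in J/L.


Energy delivered per hour = 312 W * 3600 s = 1123200 J/h
Volume treated per hour = 58.1 m^3/h * 1000 = 58100 L/h
dose = 1123200 / 58100 = 19.3322 J/L

19.3322 J/L


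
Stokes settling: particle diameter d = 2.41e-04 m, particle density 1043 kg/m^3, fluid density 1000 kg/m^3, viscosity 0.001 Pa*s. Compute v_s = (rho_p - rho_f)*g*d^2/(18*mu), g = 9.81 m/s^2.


Density difference: rho_p - rho_f = 1043 - 1000 = 43 kg/m^3
d^2 = (2.41e-04)^2 = 5.8081e-08 m^2
Numerator = (rho_p - rho_f) * g * d^2 = 43 * 9.81 * 5.8081e-08 = 2.4500308e-05
Denominator = 18 * mu = 18 * 0.001 = 0.018
v_s = 2.4500308e-05 / 0.018 = 0.00136113 m/s
Check: Re = rho_f * v_s * d / mu = 1000 * 0.00136113 * 2.41e-04 / 0.001 = 0.328 < 1, so Stokes' law applies.

0.00136113 m/s


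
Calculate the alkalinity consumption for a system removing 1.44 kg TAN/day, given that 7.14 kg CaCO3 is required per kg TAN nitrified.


Alkalinity factor: 7.14 kg CaCO3 consumed per kg TAN nitrified
alk = 1.44 kg TAN * 7.14 = 10.2816 kg CaCO3/day

10.2816 kg CaCO3/day


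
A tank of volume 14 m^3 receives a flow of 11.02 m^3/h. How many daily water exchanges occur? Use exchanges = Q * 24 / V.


Daily flow volume = 11.02 m^3/h * 24 h = 264.48 m^3/day
Exchanges = daily flow / tank volume = 264.48 / 14 = 18.8914 exchanges/day

18.8914 exchanges/day


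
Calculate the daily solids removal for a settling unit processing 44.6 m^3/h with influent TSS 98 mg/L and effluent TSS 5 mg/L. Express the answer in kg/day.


Concentration drop: TSS_in - TSS_out = 98 - 5 = 93 mg/L
Hourly solids removed = Q * dTSS = 44.6 m^3/h * 93 mg/L = 4147.8 g/h  (m^3/h * mg/L = g/h)
Daily solids removed = 4147.8 * 24 = 99547.2 g/day
Convert g to kg: 99547.2 / 1000 = 99.5472 kg/day

99.5472 kg/day


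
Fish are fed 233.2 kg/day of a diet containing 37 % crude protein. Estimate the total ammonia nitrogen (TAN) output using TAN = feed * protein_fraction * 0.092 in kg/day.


Protein in feed = 233.2 * 37/100 = 86.284 kg/day
TAN = protein * 0.092 = 86.284 * 0.092 = 7.938128 kg/day

7.938128 kg/day


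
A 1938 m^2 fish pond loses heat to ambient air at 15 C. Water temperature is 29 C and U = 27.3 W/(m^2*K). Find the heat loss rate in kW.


Temperature difference dT = 29 - 15 = 14 K
Heat loss (W) = U * A * dT = 27.3 * 1938 * 14 = 740703.6 W
Convert to kW: 740703.6 / 1000 = 740.7036 kW

740.7036 kW


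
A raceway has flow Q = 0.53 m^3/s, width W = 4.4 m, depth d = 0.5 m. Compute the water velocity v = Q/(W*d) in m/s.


Cross-sectional area = W * d = 4.4 * 0.5 = 2.2 m^2
Velocity = Q / A = 0.53 / 2.2 = 0.240909 m/s

0.240909 m/s


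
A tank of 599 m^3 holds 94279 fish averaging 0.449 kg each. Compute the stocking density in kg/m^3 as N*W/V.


Total biomass = 94279 fish * 0.449 kg = 42331.271 kg
Density = total biomass / volume = 42331.271 / 599 = 70.6699 kg/m^3

70.6699 kg/m^3


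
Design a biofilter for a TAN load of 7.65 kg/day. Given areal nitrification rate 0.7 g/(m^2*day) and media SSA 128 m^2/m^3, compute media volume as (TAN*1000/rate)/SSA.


A = 7.65*1000 / 0.7 = 10928.571 m^2
V = 10928.571 / 128 = 85.3795

85.3795 m^3


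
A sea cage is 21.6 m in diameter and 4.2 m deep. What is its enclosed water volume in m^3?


r = d/2 = 21.6/2 = 10.8 m
Base area = pi*r^2 = pi*10.8^2 = 366.43537 m^2
Volume = 366.43537 * 4.2 = 1539.03 m^3

1539.03 m^3


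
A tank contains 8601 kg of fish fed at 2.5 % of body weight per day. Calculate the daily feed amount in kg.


Feeding rate fraction = 2.5% / 100 = 0.025
Daily feed = 8601 kg * 0.025 = 215.025 kg/day

215.025 kg/day


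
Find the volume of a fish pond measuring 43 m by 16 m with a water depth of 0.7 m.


Base area = L * W = 43 * 16 = 688 m^2
Volume = area * depth = 688 * 0.7 = 481.6 m^3

481.6 m^3


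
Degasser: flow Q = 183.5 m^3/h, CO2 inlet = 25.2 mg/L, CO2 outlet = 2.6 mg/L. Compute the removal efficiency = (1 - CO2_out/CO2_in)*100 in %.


CO2_out / CO2_in = 2.6 / 25.2 = 0.1031746
Fraction remaining = 0.1031746
efficiency = (1 - 0.1031746) * 100 = 89.6825 %

89.6825 %


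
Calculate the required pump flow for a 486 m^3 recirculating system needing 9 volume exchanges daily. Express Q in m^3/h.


Daily recirculation volume = 486 m^3 * 9 = 4374 m^3/day
Flow rate Q = daily volume / 24 h = 4374 / 24 = 182.25 m^3/h

182.25 m^3/h


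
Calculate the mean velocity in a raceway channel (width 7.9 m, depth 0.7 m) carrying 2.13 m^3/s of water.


Cross-sectional area = W * d = 7.9 * 0.7 = 5.53 m^2
Velocity = Q / A = 2.13 / 5.53 = 0.385172 m/s

0.385172 m/s


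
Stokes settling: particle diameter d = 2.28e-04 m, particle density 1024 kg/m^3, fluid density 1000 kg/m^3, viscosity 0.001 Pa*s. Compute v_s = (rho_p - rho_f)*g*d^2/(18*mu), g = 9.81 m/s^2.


Density difference: rho_p - rho_f = 1024 - 1000 = 24 kg/m^3
d^2 = (2.28e-04)^2 = 5.1984e-08 m^2
Numerator = (rho_p - rho_f) * g * d^2 = 24 * 9.81 * 5.1984e-08 = 1.2239113e-05
Denominator = 18 * mu = 18 * 0.001 = 0.018
v_s = 1.2239113e-05 / 0.018 = 6.79951e-04 m/s
Check: Re = rho_f * v_s * d / mu = 1000 * 6.79951e-04 * 2.28e-04 / 0.001 = 0.155 < 1, so Stokes' law applies.

6.79951e-04 m/s


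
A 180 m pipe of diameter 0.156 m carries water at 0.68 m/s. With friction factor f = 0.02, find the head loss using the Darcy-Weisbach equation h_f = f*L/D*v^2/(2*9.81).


v^2 = 0.68^2 = 0.4624 m^2/s^2
L/D = 180/0.156 = 1153.8462
h_f = f*(L/D)*v^2/(2g) = 0.02 * 1153.8462 * 0.4624 / 19.62 = 0.543872 m

0.543872 m


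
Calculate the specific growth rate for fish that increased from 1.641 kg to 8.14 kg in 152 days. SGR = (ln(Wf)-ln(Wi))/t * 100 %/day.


ln(W_f) = ln(8.14) = 2.0967902
ln(W_i) = ln(1.641) = 0.49530581
ln(W_f) - ln(W_i) = 2.0967902 - 0.49530581 = 1.6014844
SGR = 1.6014844 / 152 * 100 = 1.05361 %/day

1.05361 %/day


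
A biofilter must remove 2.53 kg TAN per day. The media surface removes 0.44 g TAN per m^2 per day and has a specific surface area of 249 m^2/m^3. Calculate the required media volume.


A = 2.53*1000 / 0.44 = 5750 m^2
V = 5750 / 249 = 23.0924

23.0924 m^3


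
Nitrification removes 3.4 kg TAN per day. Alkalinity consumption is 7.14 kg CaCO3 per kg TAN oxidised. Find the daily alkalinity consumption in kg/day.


Alkalinity factor: 7.14 kg CaCO3 consumed per kg TAN nitrified
alk = 3.4 kg TAN * 7.14 = 24.276 kg CaCO3/day

24.276 kg CaCO3/day


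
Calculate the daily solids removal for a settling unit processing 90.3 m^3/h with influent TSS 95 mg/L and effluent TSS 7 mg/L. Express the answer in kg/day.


Concentration drop: TSS_in - TSS_out = 95 - 7 = 88 mg/L
Hourly solids removed = Q * dTSS = 90.3 m^3/h * 88 mg/L = 7946.4 g/h  (m^3/h * mg/L = g/h)
Daily solids removed = 7946.4 * 24 = 190713.6 g/day
Convert g to kg: 190713.6 / 1000 = 190.7136 kg/day

190.7136 kg/day


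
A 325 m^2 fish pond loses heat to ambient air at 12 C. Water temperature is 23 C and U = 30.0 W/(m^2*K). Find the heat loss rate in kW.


Temperature difference dT = 23 - 12 = 11 K
Heat loss (W) = U * A * dT = 30.0 * 325 * 11 = 107250 W
Convert to kW: 107250 / 1000 = 107.25 kW

107.25 kW


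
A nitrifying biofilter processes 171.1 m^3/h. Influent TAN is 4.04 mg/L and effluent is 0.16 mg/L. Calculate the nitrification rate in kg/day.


Concentration drop: TAN_in - TAN_out = 4.04 - 0.16 = 3.88 mg/L
Hourly TAN removed = Q * dTAN = 171.1 m^3/h * 3.88 mg/L = 663.868 g/h  (m^3/h * mg/L = g/h)
Daily TAN removed = 663.868 * 24 = 15932.832 g/day
Convert to kg/day: 15932.832 / 1000 = 15.932832 kg/day

15.932832 kg/day


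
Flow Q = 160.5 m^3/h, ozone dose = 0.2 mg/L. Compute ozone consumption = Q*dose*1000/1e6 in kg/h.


O3 demand (mg/h) = Q * dose * 1000 = 160.5 * 0.2 * 1000 = 32100 mg/h
Convert mg to kg: 32100 / 1e6 = 0.0321 kg/h

0.0321 kg/h


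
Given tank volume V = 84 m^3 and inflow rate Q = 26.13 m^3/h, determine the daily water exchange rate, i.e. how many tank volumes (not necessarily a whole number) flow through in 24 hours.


Daily flow volume = 26.13 m^3/h * 24 h = 627.12 m^3/day
Exchanges = daily flow / tank volume = 627.12 / 84 = 7.46571 exchanges/day

7.46571 exchanges/day


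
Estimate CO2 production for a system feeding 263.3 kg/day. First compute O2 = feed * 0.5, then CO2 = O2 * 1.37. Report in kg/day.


O2 = 263.3 * 0.5 = 131.65
CO2 = 131.65 * 1.37 = 180.3605

180.3605 kg/day


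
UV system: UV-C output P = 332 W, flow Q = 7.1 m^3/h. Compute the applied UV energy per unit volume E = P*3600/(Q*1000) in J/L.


Energy delivered per hour = 332 W * 3600 s = 1195200 J/h
Volume treated per hour = 7.1 m^3/h * 1000 = 7100 L/h
dose = 1195200 / 7100 = 168.338 J/L

168.338 J/L


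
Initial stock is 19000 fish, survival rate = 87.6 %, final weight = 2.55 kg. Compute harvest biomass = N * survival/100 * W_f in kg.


Survivors = 19000 * 87.6/100 = 16644 fish
Harvest biomass = survivors * W_f = 16644 * 2.55 = 42442.2 kg

42442.2 kg


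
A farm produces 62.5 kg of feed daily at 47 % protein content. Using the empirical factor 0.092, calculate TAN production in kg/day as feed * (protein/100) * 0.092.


Protein in feed = 62.5 * 47/100 = 29.375 kg/day
TAN = protein * 0.092 = 29.375 * 0.092 = 2.7025 kg/day

2.7025 kg/day


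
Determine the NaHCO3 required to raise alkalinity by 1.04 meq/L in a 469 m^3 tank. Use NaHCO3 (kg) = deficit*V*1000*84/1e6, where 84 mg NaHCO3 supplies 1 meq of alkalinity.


Tank volume in L = 469 m^3 * 1000 = 469000 L
Total meq required = 1.04 meq/L * 469000 L = 487760 meq
NaHCO3 mass = 487760 meq * 84 mg/meq / 1e6 = 40.9718 kg

40.9718 kg


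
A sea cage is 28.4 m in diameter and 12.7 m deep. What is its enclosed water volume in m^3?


r = d/2 = 28.4/2 = 14.2 m
Base area = pi*r^2 = pi*14.2^2 = 633.47074 m^2
Volume = 633.47074 * 12.7 = 8045.08 m^3

8045.08 m^3


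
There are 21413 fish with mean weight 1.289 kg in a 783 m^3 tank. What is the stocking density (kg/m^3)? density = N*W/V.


Total biomass = 21413 fish * 1.289 kg = 27601.357 kg
Density = total biomass / volume = 27601.357 / 783 = 35.2508 kg/m^3

35.2508 kg/m^3


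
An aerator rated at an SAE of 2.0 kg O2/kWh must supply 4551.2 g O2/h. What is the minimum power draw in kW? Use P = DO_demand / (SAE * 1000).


SAE in g O2/kWh = 2.0 * 1000 = 2000 g/kWh
P = DO_demand / SAE_g = 4551.2 / 2000 = 2.2756 kW

2.2756 kW


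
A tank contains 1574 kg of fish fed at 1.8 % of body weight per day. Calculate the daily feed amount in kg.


Feeding rate fraction = 1.8% / 100 = 0.018
Daily feed = 1574 kg * 0.018 = 28.332 kg/day

28.332 kg/day


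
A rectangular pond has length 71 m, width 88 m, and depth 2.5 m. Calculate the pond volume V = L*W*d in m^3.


Base area = L * W = 71 * 88 = 6248 m^2
Volume = area * depth = 6248 * 2.5 = 15620 m^3

15620 m^3


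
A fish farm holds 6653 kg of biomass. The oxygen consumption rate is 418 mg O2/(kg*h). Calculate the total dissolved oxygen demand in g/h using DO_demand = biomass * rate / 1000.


Total O2 consumption (mg/h) = 6653 kg * 418 mg/(kg*h) = 2780954 mg/h
Convert to g/h: 2780954 / 1000 = 2780.954 g/h

2780.954 g/h


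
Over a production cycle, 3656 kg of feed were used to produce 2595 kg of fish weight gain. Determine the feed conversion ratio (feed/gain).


FCR = feed consumed / weight gained
FCR = 3656 kg / 2595 kg = 1.40886

1.40886


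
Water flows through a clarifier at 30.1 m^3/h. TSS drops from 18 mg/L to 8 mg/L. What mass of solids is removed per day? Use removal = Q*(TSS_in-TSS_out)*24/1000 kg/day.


Concentration drop: TSS_in - TSS_out = 18 - 8 = 10 mg/L
Hourly solids removed = Q * dTSS = 30.1 m^3/h * 10 mg/L = 301 g/h  (m^3/h * mg/L = g/h)
Daily solids removed = 301 * 24 = 7224 g/day
Convert g to kg: 7224 / 1000 = 7.224 kg/day

7.224 kg/day


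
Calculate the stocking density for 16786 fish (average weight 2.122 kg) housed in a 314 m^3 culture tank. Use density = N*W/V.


Total biomass = 16786 fish * 2.122 kg = 35619.892 kg
Density = total biomass / volume = 35619.892 / 314 = 113.439 kg/m^3

113.439 kg/m^3


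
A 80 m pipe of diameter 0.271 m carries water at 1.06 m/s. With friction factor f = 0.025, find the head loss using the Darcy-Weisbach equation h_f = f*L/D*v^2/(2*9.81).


v^2 = 1.06^2 = 1.1236 m^2/s^2
L/D = 80/0.271 = 295.20295
h_f = f*(L/D)*v^2/(2g) = 0.025 * 295.20295 * 1.1236 / 19.62 = 0.422643 m

0.422643 m


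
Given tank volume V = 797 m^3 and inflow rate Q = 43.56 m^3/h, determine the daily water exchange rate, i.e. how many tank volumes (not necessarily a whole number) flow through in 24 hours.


Daily flow volume = 43.56 m^3/h * 24 h = 1045.44 m^3/day
Exchanges = daily flow / tank volume = 1045.44 / 797 = 1.31172 exchanges/day

1.31172 exchanges/day


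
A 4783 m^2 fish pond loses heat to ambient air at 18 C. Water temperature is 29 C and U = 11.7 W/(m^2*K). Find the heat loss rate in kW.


Temperature difference dT = 29 - 18 = 11 K
Heat loss (W) = U * A * dT = 11.7 * 4783 * 11 = 615572.1 W
Convert to kW: 615572.1 / 1000 = 615.5721 kW

615.5721 kW


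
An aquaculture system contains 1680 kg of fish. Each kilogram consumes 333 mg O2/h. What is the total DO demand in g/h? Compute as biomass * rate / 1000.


Total O2 consumption (mg/h) = 1680 kg * 333 mg/(kg*h) = 559440 mg/h
Convert to g/h: 559440 / 1000 = 559.44 g/h

559.44 g/h


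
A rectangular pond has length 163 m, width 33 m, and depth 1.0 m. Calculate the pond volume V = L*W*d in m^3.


Base area = L * W = 163 * 33 = 5379 m^2
Volume = area * depth = 5379 * 1.0 = 5379 m^3

5379 m^3


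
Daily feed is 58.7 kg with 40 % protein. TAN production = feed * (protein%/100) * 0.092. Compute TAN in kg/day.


Protein in feed = 58.7 * 40/100 = 23.48 kg/day
TAN = protein * 0.092 = 23.48 * 0.092 = 2.16016 kg/day

2.16016 kg/day


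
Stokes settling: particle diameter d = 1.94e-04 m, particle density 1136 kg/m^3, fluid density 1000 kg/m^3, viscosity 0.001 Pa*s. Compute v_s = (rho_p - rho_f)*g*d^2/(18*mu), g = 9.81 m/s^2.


Density difference: rho_p - rho_f = 1136 - 1000 = 136 kg/m^3
d^2 = (1.94e-04)^2 = 3.7636e-08 m^2
Numerator = (rho_p - rho_f) * g * d^2 = 136 * 9.81 * 3.7636e-08 = 5.0212446e-05
Denominator = 18 * mu = 18 * 0.001 = 0.018
v_s = 5.0212446e-05 / 0.018 = 0.00278958 m/s
Check: Re = rho_f * v_s * d / mu = 1000 * 0.00278958 * 1.94e-04 / 0.001 = 0.541 < 1, so Stokes' law applies.

0.00278958 m/s


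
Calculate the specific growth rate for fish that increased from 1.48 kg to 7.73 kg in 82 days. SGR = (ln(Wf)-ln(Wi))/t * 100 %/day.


ln(W_f) = ln(7.73) = 2.0451089
ln(W_i) = ln(1.48) = 0.39204209
ln(W_f) - ln(W_i) = 2.0451089 - 0.39204209 = 1.6530668
SGR = 1.6530668 / 82 * 100 = 2.01594 %/day

2.01594 %/day


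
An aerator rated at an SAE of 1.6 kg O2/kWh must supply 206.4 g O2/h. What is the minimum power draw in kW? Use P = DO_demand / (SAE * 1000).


SAE in g O2/kWh = 1.6 * 1000 = 1600 g/kWh
P = DO_demand / SAE_g = 206.4 / 1600 = 0.129 kW

0.129 kW


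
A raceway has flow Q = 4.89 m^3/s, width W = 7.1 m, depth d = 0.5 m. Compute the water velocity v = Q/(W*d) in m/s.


Cross-sectional area = W * d = 7.1 * 0.5 = 3.55 m^2
Velocity = Q / A = 4.89 / 3.55 = 1.37746 m/s

1.37746 m/s


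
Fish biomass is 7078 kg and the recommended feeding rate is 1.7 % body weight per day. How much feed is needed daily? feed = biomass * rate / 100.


Feeding rate fraction = 1.7% / 100 = 0.017
Daily feed = 7078 kg * 0.017 = 120.326 kg/day

120.326 kg/day


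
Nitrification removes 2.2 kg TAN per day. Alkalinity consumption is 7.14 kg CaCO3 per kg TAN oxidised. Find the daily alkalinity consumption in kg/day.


Alkalinity factor: 7.14 kg CaCO3 consumed per kg TAN nitrified
alk = 2.2 kg TAN * 7.14 = 15.708 kg CaCO3/day

15.708 kg CaCO3/day


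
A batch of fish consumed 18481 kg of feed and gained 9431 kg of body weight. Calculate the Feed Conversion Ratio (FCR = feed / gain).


FCR = feed consumed / weight gained
FCR = 18481 kg / 9431 kg = 1.9596

1.9596


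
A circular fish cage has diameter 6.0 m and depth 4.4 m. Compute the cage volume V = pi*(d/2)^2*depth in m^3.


r = d/2 = 6.0/2 = 3 m
Base area = pi*r^2 = pi*3^2 = 28.274334 m^2
Volume = 28.274334 * 4.4 = 124.407 m^3

124.407 m^3


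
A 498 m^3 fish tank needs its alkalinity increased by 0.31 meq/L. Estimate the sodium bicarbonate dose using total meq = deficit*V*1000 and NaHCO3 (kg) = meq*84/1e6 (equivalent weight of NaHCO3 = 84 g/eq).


Tank volume in L = 498 m^3 * 1000 = 498000 L
Total meq required = 0.31 meq/L * 498000 L = 154380 meq
NaHCO3 mass = 154380 meq * 84 mg/meq / 1e6 = 12.9679 kg

12.9679 kg


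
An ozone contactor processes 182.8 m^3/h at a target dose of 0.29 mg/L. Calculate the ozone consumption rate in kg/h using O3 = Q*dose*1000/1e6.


O3 demand (mg/h) = Q * dose * 1000 = 182.8 * 0.29 * 1000 = 53012 mg/h
Convert mg to kg: 53012 / 1e6 = 0.053012 kg/h

0.053012 kg/h


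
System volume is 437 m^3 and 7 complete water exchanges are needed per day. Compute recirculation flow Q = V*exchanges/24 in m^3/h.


Daily recirculation volume = 437 m^3 * 7 = 3059 m^3/day
Flow rate Q = daily volume / 24 h = 3059 / 24 = 127.458 m^3/h

127.458 m^3/h


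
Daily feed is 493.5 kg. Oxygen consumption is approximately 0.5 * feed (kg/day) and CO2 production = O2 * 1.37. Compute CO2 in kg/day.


O2 = 493.5 * 0.5 = 246.75
CO2 = 246.75 * 1.37 = 338.0475

338.0475 kg/day


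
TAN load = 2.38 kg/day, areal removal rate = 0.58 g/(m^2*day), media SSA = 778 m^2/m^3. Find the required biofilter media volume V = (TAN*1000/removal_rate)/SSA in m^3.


A = 2.38*1000 / 0.58 = 4103.4483 m^2
V = 4103.4483 / 778 = 5.27436

5.27436 m^3


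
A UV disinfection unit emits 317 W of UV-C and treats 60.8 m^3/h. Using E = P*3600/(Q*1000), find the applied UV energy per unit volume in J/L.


Energy delivered per hour = 317 W * 3600 s = 1141200 J/h
Volume treated per hour = 60.8 m^3/h * 1000 = 60800 L/h
dose = 1141200 / 60800 = 18.7697 J/L

18.7697 J/L


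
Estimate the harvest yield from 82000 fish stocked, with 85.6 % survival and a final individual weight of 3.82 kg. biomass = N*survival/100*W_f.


Survivors = 82000 * 85.6/100 = 70192 fish
Harvest biomass = survivors * W_f = 70192 * 3.82 = 268133.44 kg

268133.44 kg


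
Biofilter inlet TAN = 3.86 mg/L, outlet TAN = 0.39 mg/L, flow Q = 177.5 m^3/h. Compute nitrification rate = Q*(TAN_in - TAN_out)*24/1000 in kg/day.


Concentration drop: TAN_in - TAN_out = 3.86 - 0.39 = 3.47 mg/L
Hourly TAN removed = Q * dTAN = 177.5 m^3/h * 3.47 mg/L = 615.925 g/h  (m^3/h * mg/L = g/h)
Daily TAN removed = 615.925 * 24 = 14782.2 g/day
Convert to kg/day: 14782.2 / 1000 = 14.7822 kg/day

14.7822 kg/day


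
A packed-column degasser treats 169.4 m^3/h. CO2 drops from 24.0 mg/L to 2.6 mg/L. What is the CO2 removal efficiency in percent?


CO2_out / CO2_in = 2.6 / 24.0 = 0.10833333
Fraction remaining = 0.10833333
efficiency = (1 - 0.10833333) * 100 = 89.1667 %

89.1667 %


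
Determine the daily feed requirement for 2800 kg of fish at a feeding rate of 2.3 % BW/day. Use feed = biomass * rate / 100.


Feeding rate fraction = 2.3% / 100 = 0.023
Daily feed = 2800 kg * 0.023 = 64.4 kg/day

64.4 kg/day


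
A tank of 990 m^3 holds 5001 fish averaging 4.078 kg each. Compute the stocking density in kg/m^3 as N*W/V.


Total biomass = 5001 fish * 4.078 kg = 20394.078 kg
Density = total biomass / volume = 20394.078 / 990 = 20.6001 kg/m^3

20.6001 kg/m^3


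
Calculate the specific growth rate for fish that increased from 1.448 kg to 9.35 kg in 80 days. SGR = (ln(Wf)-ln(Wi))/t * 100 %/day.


ln(W_f) = ln(9.35) = 2.2353763
ln(W_i) = ln(1.448) = 0.37018329
ln(W_f) - ln(W_i) = 2.2353763 - 0.37018329 = 1.865193
SGR = 1.865193 / 80 * 100 = 2.33149 %/day

2.33149 %/day


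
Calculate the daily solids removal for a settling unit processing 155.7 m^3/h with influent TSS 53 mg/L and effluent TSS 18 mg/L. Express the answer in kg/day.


Concentration drop: TSS_in - TSS_out = 53 - 18 = 35 mg/L
Hourly solids removed = Q * dTSS = 155.7 m^3/h * 35 mg/L = 5449.5 g/h  (m^3/h * mg/L = g/h)
Daily solids removed = 5449.5 * 24 = 130788 g/day
Convert g to kg: 130788 / 1000 = 130.788 kg/day

130.788 kg/day


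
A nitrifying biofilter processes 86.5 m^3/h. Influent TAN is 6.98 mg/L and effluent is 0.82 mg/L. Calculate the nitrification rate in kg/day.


Concentration drop: TAN_in - TAN_out = 6.98 - 0.82 = 6.16 mg/L
Hourly TAN removed = Q * dTAN = 86.5 m^3/h * 6.16 mg/L = 532.84 g/h  (m^3/h * mg/L = g/h)
Daily TAN removed = 532.84 * 24 = 12788.16 g/day
Convert to kg/day: 12788.16 / 1000 = 12.78816 kg/day

12.78816 kg/day


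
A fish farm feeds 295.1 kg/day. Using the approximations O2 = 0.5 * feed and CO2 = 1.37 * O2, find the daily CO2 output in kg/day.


O2 = 295.1 * 0.5 = 147.55
CO2 = 147.55 * 1.37 = 202.1435

202.1435 kg/day


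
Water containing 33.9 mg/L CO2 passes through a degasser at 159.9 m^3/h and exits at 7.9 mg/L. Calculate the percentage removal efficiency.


CO2_out / CO2_in = 7.9 / 33.9 = 0.23303835
Fraction remaining = 0.23303835
efficiency = (1 - 0.23303835) * 100 = 76.6962 %

76.6962 %


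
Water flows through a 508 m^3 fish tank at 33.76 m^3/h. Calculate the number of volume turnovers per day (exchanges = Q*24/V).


Daily flow volume = 33.76 m^3/h * 24 h = 810.24 m^3/day
Exchanges = daily flow / tank volume = 810.24 / 508 = 1.59496 exchanges/day

1.59496 exchanges/day


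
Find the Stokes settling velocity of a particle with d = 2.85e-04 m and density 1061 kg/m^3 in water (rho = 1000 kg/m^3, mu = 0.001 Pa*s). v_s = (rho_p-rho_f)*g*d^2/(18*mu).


Density difference: rho_p - rho_f = 1061 - 1000 = 61 kg/m^3
d^2 = (2.85e-04)^2 = 8.1225e-08 m^2
Numerator = (rho_p - rho_f) * g * d^2 = 61 * 9.81 * 8.1225e-08 = 4.8605852e-05
Denominator = 18 * mu = 18 * 0.001 = 0.018
v_s = 4.8605852e-05 / 0.018 = 0.00270033 m/s
Check: Re = rho_f * v_s * d / mu = 1000 * 0.00270033 * 2.85e-04 / 0.001 = 0.77 < 1, so Stokes' law applies.

0.00270033 m/s


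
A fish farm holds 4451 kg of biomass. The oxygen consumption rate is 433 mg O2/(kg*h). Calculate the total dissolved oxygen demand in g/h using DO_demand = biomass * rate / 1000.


Total O2 consumption (mg/h) = 4451 kg * 433 mg/(kg*h) = 1927283 mg/h
Convert to g/h: 1927283 / 1000 = 1927.283 g/h

1927.283 g/h


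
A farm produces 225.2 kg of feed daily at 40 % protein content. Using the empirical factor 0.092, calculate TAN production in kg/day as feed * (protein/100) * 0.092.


Protein in feed = 225.2 * 40/100 = 90.08 kg/day
TAN = protein * 0.092 = 90.08 * 0.092 = 8.28736 kg/day

8.28736 kg/day


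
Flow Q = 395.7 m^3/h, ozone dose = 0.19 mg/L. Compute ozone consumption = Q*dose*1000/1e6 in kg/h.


O3 demand (mg/h) = Q * dose * 1000 = 395.7 * 0.19 * 1000 = 75183 mg/h
Convert mg to kg: 75183 / 1e6 = 0.075183 kg/h

0.075183 kg/h


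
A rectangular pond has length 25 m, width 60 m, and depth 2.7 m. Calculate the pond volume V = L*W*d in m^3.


Base area = L * W = 25 * 60 = 1500 m^2
Volume = area * depth = 1500 * 2.7 = 4050 m^3

4050 m^3


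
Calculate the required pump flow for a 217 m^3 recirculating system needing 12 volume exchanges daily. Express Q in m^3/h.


Daily recirculation volume = 217 m^3 * 12 = 2604 m^3/day
Flow rate Q = daily volume / 24 h = 2604 / 24 = 108.5 m^3/h

108.5 m^3/h


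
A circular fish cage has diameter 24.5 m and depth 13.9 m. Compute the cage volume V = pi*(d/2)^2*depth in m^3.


r = d/2 = 24.5/2 = 12.25 m
Base area = pi*r^2 = pi*12.25^2 = 471.43525 m^2
Volume = 471.43525 * 13.9 = 6552.95 m^3

6552.95 m^3


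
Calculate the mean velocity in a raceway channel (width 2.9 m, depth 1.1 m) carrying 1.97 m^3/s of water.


Cross-sectional area = W * d = 2.9 * 1.1 = 3.19 m^2
Velocity = Q / A = 1.97 / 3.19 = 0.617555 m/s

0.617555 m/s


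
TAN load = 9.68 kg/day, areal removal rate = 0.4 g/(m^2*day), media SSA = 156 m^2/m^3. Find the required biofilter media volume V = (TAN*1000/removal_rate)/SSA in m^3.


A = 9.68*1000 / 0.4 = 24200 m^2
V = 24200 / 156 = 155.128

155.128 m^3


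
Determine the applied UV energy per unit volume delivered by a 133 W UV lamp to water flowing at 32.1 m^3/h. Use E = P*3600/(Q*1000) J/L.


Energy delivered per hour = 133 W * 3600 s = 478800 J/h
Volume treated per hour = 32.1 m^3/h * 1000 = 32100 L/h
dose = 478800 / 32100 = 14.9159 J/L

14.9159 J/L


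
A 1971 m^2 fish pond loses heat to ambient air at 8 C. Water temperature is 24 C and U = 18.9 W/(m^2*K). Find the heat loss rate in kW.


Temperature difference dT = 24 - 8 = 16 K
Heat loss (W) = U * A * dT = 18.9 * 1971 * 16 = 596030.4 W
Convert to kW: 596030.4 / 1000 = 596.0304 kW

596.0304 kW


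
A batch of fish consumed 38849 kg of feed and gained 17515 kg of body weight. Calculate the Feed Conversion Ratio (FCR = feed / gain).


FCR = feed consumed / weight gained
FCR = 38849 kg / 17515 kg = 2.21804

2.21804


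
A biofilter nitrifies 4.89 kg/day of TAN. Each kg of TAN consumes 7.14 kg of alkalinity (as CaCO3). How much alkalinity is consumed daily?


Alkalinity factor: 7.14 kg CaCO3 consumed per kg TAN nitrified
alk = 4.89 kg TAN * 7.14 = 34.9146 kg CaCO3/day

34.9146 kg CaCO3/day


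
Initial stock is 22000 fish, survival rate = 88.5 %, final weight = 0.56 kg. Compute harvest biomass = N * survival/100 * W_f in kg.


Survivors = 22000 * 88.5/100 = 19470 fish
Harvest biomass = survivors * W_f = 19470 * 0.56 = 10903.2 kg

10903.2 kg


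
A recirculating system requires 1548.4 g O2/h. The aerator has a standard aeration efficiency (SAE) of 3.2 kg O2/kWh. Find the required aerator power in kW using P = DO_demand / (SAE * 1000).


SAE in g O2/kWh = 3.2 * 1000 = 3200 g/kWh
P = DO_demand / SAE_g = 1548.4 / 3200 = 0.483875 kW

0.483875 kW


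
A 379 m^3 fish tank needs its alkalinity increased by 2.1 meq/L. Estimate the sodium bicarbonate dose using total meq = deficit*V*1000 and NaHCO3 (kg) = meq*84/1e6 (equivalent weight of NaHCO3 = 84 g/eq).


Tank volume in L = 379 m^3 * 1000 = 379000 L
Total meq required = 2.1 meq/L * 379000 L = 795900 meq
NaHCO3 mass = 795900 meq * 84 mg/meq / 1e6 = 66.8556 kg

66.8556 kg


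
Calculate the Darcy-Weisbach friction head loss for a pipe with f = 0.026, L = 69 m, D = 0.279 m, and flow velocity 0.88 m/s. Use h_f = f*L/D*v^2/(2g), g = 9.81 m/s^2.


v^2 = 0.88^2 = 0.7744 m^2/s^2
L/D = 69/0.279 = 247.31183
h_f = f*(L/D)*v^2/(2g) = 0.026 * 247.31183 * 0.7744 / 19.62 = 0.253796 m

0.253796 m


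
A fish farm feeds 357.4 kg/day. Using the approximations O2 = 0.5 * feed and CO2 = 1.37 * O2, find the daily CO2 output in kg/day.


O2 = 357.4 * 0.5 = 178.7
CO2 = 178.7 * 1.37 = 244.819

244.819 kg/day


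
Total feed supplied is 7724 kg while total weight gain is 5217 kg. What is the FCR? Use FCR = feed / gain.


FCR = feed consumed / weight gained
FCR = 7724 kg / 5217 kg = 1.48054

1.48054


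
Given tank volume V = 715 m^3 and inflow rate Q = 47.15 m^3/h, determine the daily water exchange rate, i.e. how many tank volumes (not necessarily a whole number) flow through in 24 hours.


Daily flow volume = 47.15 m^3/h * 24 h = 1131.6 m^3/day
Exchanges = daily flow / tank volume = 1131.6 / 715 = 1.58266 exchanges/day

1.58266 exchanges/day


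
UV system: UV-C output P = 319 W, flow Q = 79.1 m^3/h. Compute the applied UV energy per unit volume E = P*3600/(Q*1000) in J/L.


Energy delivered per hour = 319 W * 3600 s = 1148400 J/h
Volume treated per hour = 79.1 m^3/h * 1000 = 79100 L/h
dose = 1148400 / 79100 = 14.5183 J/L

14.5183 J/L


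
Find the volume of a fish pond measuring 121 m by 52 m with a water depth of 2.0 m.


Base area = L * W = 121 * 52 = 6292 m^2
Volume = area * depth = 6292 * 2.0 = 12584 m^3

12584 m^3


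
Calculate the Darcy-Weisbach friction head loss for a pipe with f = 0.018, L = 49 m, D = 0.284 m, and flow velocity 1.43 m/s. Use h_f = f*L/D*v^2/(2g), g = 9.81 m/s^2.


v^2 = 1.43^2 = 2.0449 m^2/s^2
L/D = 49/0.284 = 172.53521
h_f = f*(L/D)*v^2/(2g) = 0.018 * 172.53521 * 2.0449 / 19.62 = 0.323686 m

0.323686 m


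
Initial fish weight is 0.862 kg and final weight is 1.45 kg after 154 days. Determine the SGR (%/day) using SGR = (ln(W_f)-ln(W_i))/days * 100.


ln(W_f) = ln(1.45) = 0.37156356
ln(W_i) = ln(0.862) = -0.14850001
ln(W_f) - ln(W_i) = 0.37156356 - -0.14850001 = 0.52006357
SGR = 0.52006357 / 154 * 100 = 0.337704 %/day

0.337704 %/day


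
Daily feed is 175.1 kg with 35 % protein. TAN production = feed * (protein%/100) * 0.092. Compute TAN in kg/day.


Protein in feed = 175.1 * 35/100 = 61.285 kg/day
TAN = protein * 0.092 = 61.285 * 0.092 = 5.63822 kg/day

5.63822 kg/day


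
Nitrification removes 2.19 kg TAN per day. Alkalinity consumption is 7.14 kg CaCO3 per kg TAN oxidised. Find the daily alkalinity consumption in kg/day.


Alkalinity factor: 7.14 kg CaCO3 consumed per kg TAN nitrified
alk = 2.19 kg TAN * 7.14 = 15.6366 kg CaCO3/day

15.6366 kg CaCO3/day


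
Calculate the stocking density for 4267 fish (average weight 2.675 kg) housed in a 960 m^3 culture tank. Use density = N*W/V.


Total biomass = 4267 fish * 2.675 kg = 11414.225 kg
Density = total biomass / volume = 11414.225 / 960 = 11.8898 kg/m^3

11.8898 kg/m^3


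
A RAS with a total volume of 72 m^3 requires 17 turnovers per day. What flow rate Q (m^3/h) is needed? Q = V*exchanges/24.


Daily recirculation volume = 72 m^3 * 17 = 1224 m^3/day
Flow rate Q = daily volume / 24 h = 1224 / 24 = 51 m^3/h

51 m^3/h


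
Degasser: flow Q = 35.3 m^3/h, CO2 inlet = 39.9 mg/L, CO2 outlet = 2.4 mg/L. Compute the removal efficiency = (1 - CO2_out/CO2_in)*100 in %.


CO2_out / CO2_in = 2.4 / 39.9 = 0.060150376
Fraction remaining = 0.060150376
efficiency = (1 - 0.060150376) * 100 = 93.985 %

93.985 %


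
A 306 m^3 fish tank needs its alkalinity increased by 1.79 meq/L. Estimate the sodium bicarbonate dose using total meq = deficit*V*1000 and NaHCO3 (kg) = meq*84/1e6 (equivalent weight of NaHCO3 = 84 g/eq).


Tank volume in L = 306 m^3 * 1000 = 306000 L
Total meq required = 1.79 meq/L * 306000 L = 547740 meq
NaHCO3 mass = 547740 meq * 84 mg/meq / 1e6 = 46.0102 kg

46.0102 kg


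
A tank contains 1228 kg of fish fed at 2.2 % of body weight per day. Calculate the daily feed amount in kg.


Feeding rate fraction = 2.2% / 100 = 0.022
Daily feed = 1228 kg * 0.022 = 27.016 kg/day

27.016 kg/day


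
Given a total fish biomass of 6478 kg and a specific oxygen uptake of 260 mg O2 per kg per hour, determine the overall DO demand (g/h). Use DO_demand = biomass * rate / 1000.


Total O2 consumption (mg/h) = 6478 kg * 260 mg/(kg*h) = 1684280 mg/h
Convert to g/h: 1684280 / 1000 = 1684.28 g/h

1684.28 g/h


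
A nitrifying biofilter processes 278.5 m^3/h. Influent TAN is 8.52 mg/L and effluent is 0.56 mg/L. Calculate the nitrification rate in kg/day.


Concentration drop: TAN_in - TAN_out = 8.52 - 0.56 = 7.96 mg/L
Hourly TAN removed = Q * dTAN = 278.5 m^3/h * 7.96 mg/L = 2216.86 g/h  (m^3/h * mg/L = g/h)
Daily TAN removed = 2216.86 * 24 = 53204.64 g/day
Convert to kg/day: 53204.64 / 1000 = 53.20464 kg/day

53.20464 kg/day


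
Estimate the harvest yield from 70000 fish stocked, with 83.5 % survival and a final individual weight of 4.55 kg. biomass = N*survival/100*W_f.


Survivors = 70000 * 83.5/100 = 58450 fish
Harvest biomass = survivors * W_f = 58450 * 4.55 = 265947.5 kg

265947.5 kg


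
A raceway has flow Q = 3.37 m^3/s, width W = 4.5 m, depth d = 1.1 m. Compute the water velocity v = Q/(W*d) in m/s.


Cross-sectional area = W * d = 4.5 * 1.1 = 4.95 m^2
Velocity = Q / A = 3.37 / 4.95 = 0.680808 m/s

0.680808 m/s


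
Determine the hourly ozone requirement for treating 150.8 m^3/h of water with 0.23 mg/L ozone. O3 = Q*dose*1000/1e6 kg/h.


O3 demand (mg/h) = Q * dose * 1000 = 150.8 * 0.23 * 1000 = 34684 mg/h
Convert mg to kg: 34684 / 1e6 = 0.034684 kg/h

0.034684 kg/h


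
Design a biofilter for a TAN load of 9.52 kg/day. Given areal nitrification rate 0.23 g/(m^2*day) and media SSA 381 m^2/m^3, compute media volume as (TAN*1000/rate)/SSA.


A = 9.52*1000 / 0.23 = 41391.304 m^2
V = 41391.304 / 381 = 108.639

108.639 m^3


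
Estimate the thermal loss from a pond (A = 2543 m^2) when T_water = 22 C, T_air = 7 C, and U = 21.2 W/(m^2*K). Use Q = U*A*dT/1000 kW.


Temperature difference dT = 22 - 7 = 15 K
Heat loss (W) = U * A * dT = 21.2 * 2543 * 15 = 808674 W
Convert to kW: 808674 / 1000 = 808.674 kW

808.674 kW


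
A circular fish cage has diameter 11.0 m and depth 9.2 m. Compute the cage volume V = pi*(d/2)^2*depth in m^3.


r = d/2 = 11.0/2 = 5.5 m
Base area = pi*r^2 = pi*5.5^2 = 95.033178 m^2
Volume = 95.033178 * 9.2 = 874.305 m^3

874.305 m^3


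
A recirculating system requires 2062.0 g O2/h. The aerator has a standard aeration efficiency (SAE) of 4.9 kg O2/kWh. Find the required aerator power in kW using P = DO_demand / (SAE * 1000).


SAE in g O2/kWh = 4.9 * 1000 = 4900 g/kWh
P = DO_demand / SAE_g = 2062.0 / 4900 = 0.420816 kW

0.420816 kW


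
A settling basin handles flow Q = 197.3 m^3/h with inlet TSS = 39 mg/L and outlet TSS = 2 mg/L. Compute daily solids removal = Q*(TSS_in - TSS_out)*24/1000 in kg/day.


Concentration drop: TSS_in - TSS_out = 39 - 2 = 37 mg/L
Hourly solids removed = Q * dTSS = 197.3 m^3/h * 37 mg/L = 7300.1 g/h  (m^3/h * mg/L = g/h)
Daily solids removed = 7300.1 * 24 = 175202.4 g/day
Convert g to kg: 175202.4 / 1000 = 175.2024 kg/day

175.2024 kg/day


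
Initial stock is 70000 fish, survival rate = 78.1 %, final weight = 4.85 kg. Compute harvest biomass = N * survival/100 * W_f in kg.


Survivors = 70000 * 78.1/100 = 54670 fish
Harvest biomass = survivors * W_f = 54670 * 4.85 = 265149.5 kg

265149.5 kg


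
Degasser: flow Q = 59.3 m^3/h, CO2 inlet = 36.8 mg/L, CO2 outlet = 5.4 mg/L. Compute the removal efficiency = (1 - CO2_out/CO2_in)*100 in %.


CO2_out / CO2_in = 5.4 / 36.8 = 0.14673913
Fraction remaining = 0.14673913
efficiency = (1 - 0.14673913) * 100 = 85.3261 %

85.3261 %


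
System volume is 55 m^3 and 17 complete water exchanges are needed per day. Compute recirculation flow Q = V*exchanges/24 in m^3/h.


Daily recirculation volume = 55 m^3 * 17 = 935 m^3/day
Flow rate Q = daily volume / 24 h = 935 / 24 = 38.9583 m^3/h

38.9583 m^3/h


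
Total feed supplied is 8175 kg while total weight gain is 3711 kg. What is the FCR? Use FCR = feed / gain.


FCR = feed consumed / weight gained
FCR = 8175 kg / 3711 kg = 2.20291

2.20291


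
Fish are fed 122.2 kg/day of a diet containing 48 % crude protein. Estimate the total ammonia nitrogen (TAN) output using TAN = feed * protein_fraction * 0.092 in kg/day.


Protein in feed = 122.2 * 48/100 = 58.656 kg/day
TAN = protein * 0.092 = 58.656 * 0.092 = 5.396352 kg/day

5.396352 kg/day


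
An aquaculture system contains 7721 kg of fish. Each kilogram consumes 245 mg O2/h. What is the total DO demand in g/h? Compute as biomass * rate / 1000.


Total O2 consumption (mg/h) = 7721 kg * 245 mg/(kg*h) = 1891645 mg/h
Convert to g/h: 1891645 / 1000 = 1891.645 g/h

1891.645 g/h


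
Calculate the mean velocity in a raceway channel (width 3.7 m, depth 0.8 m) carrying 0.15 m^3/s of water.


Cross-sectional area = W * d = 3.7 * 0.8 = 2.96 m^2
Velocity = Q / A = 0.15 / 2.96 = 0.0506757 m/s

0.0506757 m/s


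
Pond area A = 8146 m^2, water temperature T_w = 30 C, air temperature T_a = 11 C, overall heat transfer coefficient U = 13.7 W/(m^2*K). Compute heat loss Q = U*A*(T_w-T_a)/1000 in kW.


Temperature difference dT = 30 - 11 = 19 K
Heat loss (W) = U * A * dT = 13.7 * 8146 * 19 = 2120403.8 W
Convert to kW: 2120403.8 / 1000 = 2120.4038 kW

2120.4038 kW


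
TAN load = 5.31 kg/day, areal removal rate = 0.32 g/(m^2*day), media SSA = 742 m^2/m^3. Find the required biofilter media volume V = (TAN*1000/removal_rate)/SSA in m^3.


A = 5.31*1000 / 0.32 = 16593.75 m^2
V = 16593.75 / 742 = 22.3635

22.3635 m^3


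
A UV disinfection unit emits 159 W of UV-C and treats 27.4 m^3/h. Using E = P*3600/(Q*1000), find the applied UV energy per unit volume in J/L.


Energy delivered per hour = 159 W * 3600 s = 572400 J/h
Volume treated per hour = 27.4 m^3/h * 1000 = 27400 L/h
dose = 572400 / 27400 = 20.8905 J/L

20.8905 J/L


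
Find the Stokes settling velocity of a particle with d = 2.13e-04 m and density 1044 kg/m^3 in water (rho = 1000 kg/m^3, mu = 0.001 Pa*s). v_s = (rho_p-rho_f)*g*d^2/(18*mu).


Density difference: rho_p - rho_f = 1044 - 1000 = 44 kg/m^3
d^2 = (2.13e-04)^2 = 4.5369e-08 m^2
Numerator = (rho_p - rho_f) * g * d^2 = 44 * 9.81 * 4.5369e-08 = 1.9583075e-05
Denominator = 18 * mu = 18 * 0.001 = 0.018
v_s = 1.9583075e-05 / 0.018 = 0.00108795 m/s
Check: Re = rho_f * v_s * d / mu = 1000 * 0.00108795 * 2.13e-04 / 0.001 = 0.232 < 1, so Stokes' law applies.

0.00108795 m/s


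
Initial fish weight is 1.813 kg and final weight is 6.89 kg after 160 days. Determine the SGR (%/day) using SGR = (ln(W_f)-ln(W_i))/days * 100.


ln(W_f) = ln(6.89) = 1.9300711
ln(W_i) = ln(1.813) = 0.59498293
ln(W_f) - ln(W_i) = 1.9300711 - 0.59498293 = 1.3350882
SGR = 1.3350882 / 160 * 100 = 0.83443 %/day

0.83443 %/day
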